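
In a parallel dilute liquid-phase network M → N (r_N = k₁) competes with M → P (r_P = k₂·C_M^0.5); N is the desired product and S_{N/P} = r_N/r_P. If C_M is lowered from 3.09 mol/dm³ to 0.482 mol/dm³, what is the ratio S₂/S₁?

2.53

S_{N/P} = (k₁/k₂)·C_M^-0.5, so S₂/S₁ = (C_{M,2}/C_{M,1})^-0.5.
= (0.482/3.09)^(-0.5) = (0.1560)^(-0.5) = 2.53.
Selectivity toward N rises as C_M falls — low-concentration operation is favoured.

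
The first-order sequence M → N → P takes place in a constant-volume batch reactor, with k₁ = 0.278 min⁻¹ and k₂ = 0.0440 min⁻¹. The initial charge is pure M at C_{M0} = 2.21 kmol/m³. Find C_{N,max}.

1.56 kmol/m³

At the optimum, C_{N,max}/C_{M0} = (k₁/k₂)^[k₂/(k₂−k₁)].
= (0.278/0.0440)^(0.0440/(0.0440−0.278)) = (6.318)^(-0.1880) = 0.7071.
C_{N,max} = 0.7071×2.21 = 1.56 kmol/m³.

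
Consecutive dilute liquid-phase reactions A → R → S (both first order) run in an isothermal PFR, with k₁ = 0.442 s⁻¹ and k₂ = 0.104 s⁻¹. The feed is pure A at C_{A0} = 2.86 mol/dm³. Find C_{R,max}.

At the optimum, C_{R,max}/C_{A0} = (k₁/k₂)^[k₂/(k₂−k₁)].
= (0.442/0.104)^(0.104/(0.104−0.442)) = (4.250)^(-0.3077) = 0.6407.
C_{R,max} = 0.6407×2.86 = 1.83 mol/dm³.

1.83 mol/dm³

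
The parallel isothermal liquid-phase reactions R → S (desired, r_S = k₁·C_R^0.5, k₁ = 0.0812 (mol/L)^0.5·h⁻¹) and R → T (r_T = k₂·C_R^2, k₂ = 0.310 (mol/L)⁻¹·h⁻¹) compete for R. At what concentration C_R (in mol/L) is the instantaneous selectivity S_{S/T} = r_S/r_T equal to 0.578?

S_{S/T} = (k₁/k₂)·C_R^-1.5 ⇒ C_R = (S·k₂/k₁)^(1/(-1.5)).
= (0.578×0.310/0.0812)^(-0.6667) = (2.207)^(-0.6667) = 0.590 mol/L.

0.590 mol/L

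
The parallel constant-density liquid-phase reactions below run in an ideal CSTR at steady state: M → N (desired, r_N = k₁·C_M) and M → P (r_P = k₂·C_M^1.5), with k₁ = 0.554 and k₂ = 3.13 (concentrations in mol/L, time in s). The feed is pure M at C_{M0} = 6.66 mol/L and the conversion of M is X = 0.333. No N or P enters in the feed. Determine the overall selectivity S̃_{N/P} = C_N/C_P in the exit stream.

0.0840

Exit C_M = C_{M0}(1−X) = 6.66×0.667 = 4.442 mol/L.
Rates in a CSTR are evaluated at the outlet concentration: r_N = 0.554×4.442 = 2.461, r_P = 3.13×4.442^1.5 = 29.31.
Overall selectivity = C_N/C_P = r_Nτ/(r_Pτ) = r_N/r_P = 0.0840.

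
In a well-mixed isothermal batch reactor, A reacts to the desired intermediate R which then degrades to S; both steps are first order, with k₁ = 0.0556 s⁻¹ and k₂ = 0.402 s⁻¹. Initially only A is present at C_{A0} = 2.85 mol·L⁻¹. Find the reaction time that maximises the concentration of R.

5.71 s

The intermediate peaks when r₁ = r₂, i.e. k₁e^(−k₁t) = k₂e^(−k₂t), giving t_opt = ln(k₂/k₁)/(k₂−k₁).
= ln(0.402/0.0556)/(0.402−0.0556) = ln(7.230)/0.3464 = 1.978/0.3464 = 5.71 s.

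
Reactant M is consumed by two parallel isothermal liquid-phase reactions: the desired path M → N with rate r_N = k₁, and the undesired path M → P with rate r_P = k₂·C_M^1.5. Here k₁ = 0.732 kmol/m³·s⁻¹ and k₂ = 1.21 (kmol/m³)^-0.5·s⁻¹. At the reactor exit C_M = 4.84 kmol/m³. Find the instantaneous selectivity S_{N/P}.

S_{N/P} = r_N/r_P = (k₁)/(k₂·C_M^1.5) = (k₁/k₂)·C_M^-1.5.
= (0.732) / (1.21×4.840^1.5) = 0.7320/12.88 = 0.0568.

0.0568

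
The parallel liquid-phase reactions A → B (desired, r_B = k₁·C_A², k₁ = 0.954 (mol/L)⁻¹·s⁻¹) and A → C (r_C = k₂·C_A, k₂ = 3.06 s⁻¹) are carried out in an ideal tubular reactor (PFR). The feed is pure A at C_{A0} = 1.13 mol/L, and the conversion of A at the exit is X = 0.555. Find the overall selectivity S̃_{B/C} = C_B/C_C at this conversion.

C_A = C_{A0}(1−X) = 0.5028 mol/L.
Along a PFR/batch, dC_C/dC_A = −r_C/(r_B+r_C) = −k₂/(k₂+k₁·C_A).
Integrating from C_{A0} to C_A: C_C = (3.06/0.954)·ln[(3.06+0.954·1.13)/(3.06+0.954·0.503)] = 3.208·ln(4.138/3.540) = 0.5009 mol/L.
Then C_B = (C_{A0}−C_A) − C_C = 0.6271 − 0.5009 = 0.1262 mol/L.
S̃_{B/C} = C_B/C_C = 0.1262/0.5009 = 0.252.

0.252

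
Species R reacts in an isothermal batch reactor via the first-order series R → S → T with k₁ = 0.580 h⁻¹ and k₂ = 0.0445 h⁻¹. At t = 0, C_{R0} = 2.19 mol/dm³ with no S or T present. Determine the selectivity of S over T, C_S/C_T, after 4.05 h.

For first-order series with pure R initially, C_S(t) = k₁C_{R0}/(k₂−k₁)·(e^(−k₁t) − e^(−k₂t)).
e^(−k₁t) = e^(−0.580×4.05) = e^(−2.349) = 0.09546; e^(−k₂t) = e^(−0.1802) = 0.8351.
C_S = 0.580×2.19/(0.0445−0.580) × (0.09546−0.8351) = (-2.372)×(-0.7396) = 1.754 mol/dm³.
C_R = C_{R0}e^(−k₁t) = 0.2091 mol/dm³, so C_T = C_{R0}−C_R−C_S = 0.2266 mol/dm³; C_S/C_T = 7.74.

7.74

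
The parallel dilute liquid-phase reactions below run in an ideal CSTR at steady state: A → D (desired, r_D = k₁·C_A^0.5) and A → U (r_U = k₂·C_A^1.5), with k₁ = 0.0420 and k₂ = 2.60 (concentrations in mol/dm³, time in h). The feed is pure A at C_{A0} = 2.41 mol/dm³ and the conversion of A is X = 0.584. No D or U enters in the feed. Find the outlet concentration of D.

0.0223 mol/dm³

Exit C_A = C_{A0}(1−X) = 2.41×0.416 = 1.003 mol/dm³.
In a CSTR the entire volume is at exit conditions, so r_D = 0.0420×1.003^0.5 = 0.04205 and r_U = 2.60×1.003^1.5 = 2.610.
Fraction of consumed A going to D: r_D/(r_D+r_U) = 0.01586.
C_D = 0.01586·C_{A0}·X = 0.01586×2.41×0.584 = 0.0223 mol/dm³.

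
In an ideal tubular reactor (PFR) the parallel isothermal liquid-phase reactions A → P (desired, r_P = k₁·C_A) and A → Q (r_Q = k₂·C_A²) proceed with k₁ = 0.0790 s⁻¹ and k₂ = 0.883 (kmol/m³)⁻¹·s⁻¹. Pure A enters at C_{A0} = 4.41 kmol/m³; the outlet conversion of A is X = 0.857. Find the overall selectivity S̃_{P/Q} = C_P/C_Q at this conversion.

C_A = C_{A0}(1−X) = 0.6306 kmol/m³.
Along a PFR/batch, dC_P/dC_A = −r_P/(r_P+r_Q) = −k₁/(k₁+k₂·C_A).
Integrating from C_{A0} to C_A: C_P = (0.0790/0.883)·ln[(0.0790+0.883·4.41)/(0.0790+0.883·0.631)] = 0.08947·ln(3.973/0.6358) = 0.1639 kmol/m³.
C_Q = (C_{A0}−C_A)−C_P = 3.615 kmol/m³; S̃_{P/Q} = 0.1639/3.615 = 0.0453.

0.0453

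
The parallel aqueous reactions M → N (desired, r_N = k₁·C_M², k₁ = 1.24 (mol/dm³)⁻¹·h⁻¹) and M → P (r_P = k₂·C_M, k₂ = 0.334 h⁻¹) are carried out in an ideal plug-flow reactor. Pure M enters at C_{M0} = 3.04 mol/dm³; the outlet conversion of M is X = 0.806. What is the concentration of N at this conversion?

2.09 mol/dm³

C_M = C_{M0}(1−X) = 0.5898 mol/dm³.
Along a PFR/batch, dC_P/dC_M = −r_P/(r_N+r_P) = −k₂/(k₂+k₁·C_M).
Integrating from C_{M0} to C_M: C_P = (0.334/1.24)·ln[(0.334+1.24·3.04)/(0.334+1.24·0.590)] = 0.2694·ln(4.104/1.065) = 0.3633 mol/dm³.
Then C_N = (C_{M0}−C_M) − C_P = 2.450 − 0.3633 = 2.087 mol/dm³.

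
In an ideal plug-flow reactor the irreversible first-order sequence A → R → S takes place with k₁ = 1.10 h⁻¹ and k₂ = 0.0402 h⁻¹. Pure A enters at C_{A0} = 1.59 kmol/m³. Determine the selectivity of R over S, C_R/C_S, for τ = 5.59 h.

Solving the coupled first-order balances gives C_R(τ) = [k₁/(k₂−k₁)]·C_{A0}·(e^(−k₁τ) − e^(−k₂τ)).
e^(−k₁τ) = e^(−1.10×5.59) = e^(−6.149) = 0.002136; e^(−k₂τ) = e^(−0.2247) = 0.7987.
C_R = 1.10×1.59/(0.0402−1.10) × (0.002136−0.7987) = (-1.650)×(-0.7966) = 1.315 kmol/m³.
C_A = C_{A0}e^(−k₁τ) = 0.003396 kmol/m³, so C_S = C_{A0}−C_A−C_R = 0.2720 kmol/m³; C_R/C_S = 4.83.

4.83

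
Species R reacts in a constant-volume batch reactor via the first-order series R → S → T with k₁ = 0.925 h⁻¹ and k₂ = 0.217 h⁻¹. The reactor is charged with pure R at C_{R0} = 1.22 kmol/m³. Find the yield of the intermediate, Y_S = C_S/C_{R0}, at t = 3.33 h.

0.574

The intermediate concentration in a first-order A→B→C sequence is C_S = k₁C_{R0}(e^(−k₁t) − e^(−k₂t))/(k₂−k₁).
e^(−k₁t) = e^(−0.925×3.33) = e^(−3.080) = 0.04595; e^(−k₂t) = e^(−0.7226) = 0.4855.
C_S = 0.925×1.22/(0.217−0.925) × (0.04595−0.4855) = (-1.594)×(-0.4395) = 0.7006 kmol/m³.
Y_S = C_S/C_{R0} = 0.7006/1.22 = 0.574.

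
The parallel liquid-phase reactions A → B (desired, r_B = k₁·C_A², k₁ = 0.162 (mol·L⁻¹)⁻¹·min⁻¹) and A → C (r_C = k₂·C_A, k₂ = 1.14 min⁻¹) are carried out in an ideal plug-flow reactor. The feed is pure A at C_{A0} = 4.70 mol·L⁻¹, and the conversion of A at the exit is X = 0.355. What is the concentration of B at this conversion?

0.589 mol·L⁻¹

C_A = C_{A0}(1−X) = 3.032 mol·L⁻¹.
Along a PFR/batch, dC_C/dC_A = −r_C/(r_B+r_C) = −k₂/(k₂+k₁·C_A).
Integrating from C_{A0} to C_A: C_C = (1.14/0.162)·ln[(1.14+0.162·4.70)/(1.14+0.162·3.03)] = 7.037·ln(1.901/1.631) = 1.079 mol·L⁻¹.
Then C_B = (C_{A0}−C_A) − C_C = 1.668 − 1.079 = 0.5895 mol·L⁻¹.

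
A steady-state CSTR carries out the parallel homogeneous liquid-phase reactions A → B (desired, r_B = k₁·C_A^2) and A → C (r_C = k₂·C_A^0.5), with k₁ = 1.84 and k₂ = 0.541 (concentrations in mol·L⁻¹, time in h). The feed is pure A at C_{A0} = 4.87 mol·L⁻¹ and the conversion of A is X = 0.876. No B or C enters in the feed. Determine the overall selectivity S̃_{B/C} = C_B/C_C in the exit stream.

Exit C_A = C_{A0}(1−X) = 4.87×0.124 = 0.6039 mol·L⁻¹.
Rates in a CSTR are evaluated at the outlet concentration: r_B = 1.84×0.6039^2 = 0.6710, r_C = 0.541×0.6039^0.5 = 0.4204.
Overall selectivity = C_B/C_C = r_Bτ/(r_Cτ) = r_B/r_C = 1.60.

1.60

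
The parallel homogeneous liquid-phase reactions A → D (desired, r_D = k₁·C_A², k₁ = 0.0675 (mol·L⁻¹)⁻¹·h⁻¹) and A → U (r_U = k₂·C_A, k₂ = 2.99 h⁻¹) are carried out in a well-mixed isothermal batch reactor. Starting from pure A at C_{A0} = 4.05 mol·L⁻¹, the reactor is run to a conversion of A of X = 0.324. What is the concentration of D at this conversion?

C_A = C_{A0}(1−X) = 2.738 mol·L⁻¹.
Along a PFR/batch, dC_U/dC_A = −r_U/(r_D+r_U) = −k₂/(k₂+k₁·C_A).
Integrating from C_{A0} to C_A: C_U = (2.99/0.0675)·ln[(2.99+0.0675·4.05)/(2.99+0.0675·2.74)] = 44.30·ln(3.263/3.175) = 1.219 mol·L⁻¹.
Then C_D = (C_{A0}−C_A) − C_U = 1.312 − 1.219 = 0.09331 mol·L⁻¹.

0.0933 mol·L⁻¹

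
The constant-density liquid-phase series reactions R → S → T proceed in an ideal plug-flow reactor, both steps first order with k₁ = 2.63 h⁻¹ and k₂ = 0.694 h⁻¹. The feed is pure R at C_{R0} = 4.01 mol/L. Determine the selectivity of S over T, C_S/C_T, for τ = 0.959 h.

Solving the coupled first-order balances gives C_S(τ) = [k₁/(k₂−k₁)]·C_{R0}·(e^(−k₁τ) − e^(−k₂τ)).
e^(−k₁τ) = e^(−2.63×0.959) = e^(−2.522) = 0.08029; e^(−k₂τ) = e^(−0.6655) = 0.5140.
C_S = 2.63×4.01/(0.694−2.63) × (0.08029−0.5140) = (-5.447)×(-0.4337) = 2.363 mol/L.
C_R = C_{R0}e^(−k₁τ) = 0.3219 mol/L, so C_T = C_{R0}−C_R−C_S = 1.325 mol/L; C_S/C_T = 1.78.

1.78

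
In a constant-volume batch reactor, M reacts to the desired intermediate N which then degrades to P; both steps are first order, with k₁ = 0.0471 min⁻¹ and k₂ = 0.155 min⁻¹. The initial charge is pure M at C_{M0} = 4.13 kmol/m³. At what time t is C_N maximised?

11.0 min

The intermediate peaks when r₁ = r₂, i.e. k₁e^(−k₁t) = k₂e^(−k₂t), giving t_opt = ln(k₂/k₁)/(k₂−k₁).
= ln(0.155/0.0471)/(0.155−0.0471) = ln(3.291)/0.1079 = 1.191/0.1079 = 11.0 min.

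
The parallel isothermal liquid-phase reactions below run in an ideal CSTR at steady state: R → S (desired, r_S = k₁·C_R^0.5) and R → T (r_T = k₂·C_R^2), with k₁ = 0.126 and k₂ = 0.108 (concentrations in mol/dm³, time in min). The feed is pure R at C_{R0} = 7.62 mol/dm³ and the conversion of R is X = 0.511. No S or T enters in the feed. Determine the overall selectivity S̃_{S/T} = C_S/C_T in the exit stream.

0.162

Exit C_R = C_{R0}(1−X) = 7.62×0.489 = 3.726 mol/dm³.
Rates in a CSTR are evaluated at the outlet concentration: r_S = 0.126×3.726^0.5 = 0.2432, r_T = 0.108×3.726^2 = 1.500.
Overall selectivity = C_S/C_T = r_Sτ/(r_Tτ) = r_S/r_T = 0.162.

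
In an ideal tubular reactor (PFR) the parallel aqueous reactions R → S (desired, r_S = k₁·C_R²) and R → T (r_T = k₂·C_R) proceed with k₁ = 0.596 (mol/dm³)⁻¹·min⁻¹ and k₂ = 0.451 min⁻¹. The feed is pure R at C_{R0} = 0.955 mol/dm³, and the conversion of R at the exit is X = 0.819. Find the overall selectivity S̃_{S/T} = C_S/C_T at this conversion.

0.693

C_R = C_{R0}(1−X) = 0.1729 mol/dm³.
Along a PFR/batch, dC_T/dC_R = −r_T/(r_S+r_T) = −k₂/(k₂+k₁·C_R).
Integrating from C_{R0} to C_R: C_T = (0.451/0.596)·ln[(0.451+0.596·0.955)/(0.451+0.596·0.173)] = 0.7567·ln(1.020/0.5540) = 0.4620 mol/dm³.
Then C_S = (C_{R0}−C_R) − C_T = 0.7821 − 0.4620 = 0.3201 mol/dm³.
S̃_{S/T} = C_S/C_T = 0.3201/0.4620 = 0.693.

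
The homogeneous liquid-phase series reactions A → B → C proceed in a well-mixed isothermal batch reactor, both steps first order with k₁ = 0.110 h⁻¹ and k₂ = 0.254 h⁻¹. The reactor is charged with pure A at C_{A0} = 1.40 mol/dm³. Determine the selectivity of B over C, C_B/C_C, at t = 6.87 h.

For first-order series with pure A initially, C_B(t) = k₁C_{A0}/(k₂−k₁)·(e^(−k₁t) − e^(−k₂t)).
e^(−k₁t) = e^(−0.110×6.87) = e^(−0.7557) = 0.4697; e^(−k₂t) = e^(−1.745) = 0.1746.
C_B = 0.110×1.40/(0.254−0.110) × (0.4697−0.1746) = 1.069×0.2950 = 0.3155 mol/dm³.
C_A = C_{A0}e^(−k₁t) = 0.6576 mol/dm³, so C_C = C_{A0}−C_A−C_B = 0.4269 mol/dm³; C_B/C_C = 0.739.

0.739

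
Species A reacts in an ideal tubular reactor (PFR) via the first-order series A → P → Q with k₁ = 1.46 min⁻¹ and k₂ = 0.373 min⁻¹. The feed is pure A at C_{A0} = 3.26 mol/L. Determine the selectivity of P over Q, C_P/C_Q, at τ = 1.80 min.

1.74

Solving the coupled first-order balances gives C_P(τ) = [k₁/(k₂−k₁)]·C_{A0}·(e^(−k₁τ) − e^(−k₂τ)).
e^(−k₁τ) = e^(−1.46×1.80) = e^(−2.628) = 0.07222; e^(−k₂τ) = e^(−0.6714) = 0.5110.
C_P = 1.46×3.26/(0.373−1.46) × (0.07222−0.5110) = (-4.379)×(-0.4388) = 1.921 mol/L.
C_A = C_{A0}e^(−k₁τ) = 0.2354 mol/L, so C_Q = C_{A0}−C_A−C_P = 1.103 mol/L; C_P/C_Q = 1.74.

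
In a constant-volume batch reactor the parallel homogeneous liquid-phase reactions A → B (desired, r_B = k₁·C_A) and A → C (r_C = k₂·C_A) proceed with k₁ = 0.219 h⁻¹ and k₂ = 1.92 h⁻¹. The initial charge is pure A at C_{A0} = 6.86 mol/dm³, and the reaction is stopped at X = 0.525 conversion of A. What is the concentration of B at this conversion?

C_A = C_{A0}(1−X) = 3.259 mol/dm³.
Both paths are first order in A, so the instantaneous fraction to B is constant: dC_B/d(−C_A) = k₁/(k₁+k₂) = 0.1024.
C_B = 0.1024·(C_{A0}−C_A) = 0.1024×3.602 = 0.369 mol/dm³.

0.369 mol/dm³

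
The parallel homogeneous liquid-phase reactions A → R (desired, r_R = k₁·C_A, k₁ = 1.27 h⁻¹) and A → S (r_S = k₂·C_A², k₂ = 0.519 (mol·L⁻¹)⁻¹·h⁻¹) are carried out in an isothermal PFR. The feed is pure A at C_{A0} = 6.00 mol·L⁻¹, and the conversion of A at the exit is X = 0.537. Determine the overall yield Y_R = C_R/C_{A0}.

C_A = C_{A0}(1−X) = 2.778 mol·L⁻¹.
Along a PFR/batch, dC_R/dC_A = −r_R/(r_R+r_S) = −k₁/(k₁+k₂·C_A).
Integrating from C_{A0} to C_A: C_R = (1.27/0.519)·ln[(1.27+0.519·6.00)/(1.27+0.519·2.78)] = 2.447·ln(4.384/2.712) = 1.175 mol·L⁻¹.
Y_R = C_R/C_{A0} = 1.175/6.00 = 0.196.

0.196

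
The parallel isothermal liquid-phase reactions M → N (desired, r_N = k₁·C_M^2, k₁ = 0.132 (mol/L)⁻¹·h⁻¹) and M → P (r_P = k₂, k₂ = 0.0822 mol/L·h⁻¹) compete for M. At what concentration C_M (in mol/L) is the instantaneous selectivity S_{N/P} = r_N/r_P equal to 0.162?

0.318 mol/L

S_{N/P} = (k₁/k₂)·C_M^2 ⇒ C_M = (S·k₂/k₁)^(0.5).
= (0.162×0.0822/0.132)^(0.5) = (0.1009)^(0.5) = 0.318 mol/L.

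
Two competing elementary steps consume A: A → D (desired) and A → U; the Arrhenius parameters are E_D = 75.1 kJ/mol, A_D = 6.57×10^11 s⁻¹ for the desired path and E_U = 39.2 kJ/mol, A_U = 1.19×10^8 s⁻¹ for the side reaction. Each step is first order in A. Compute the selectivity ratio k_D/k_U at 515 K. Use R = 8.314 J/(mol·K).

k_D/k_U = (A_D/A_U)·exp[−(E_D−E_U)/(RT)] = (A_D/A_U)·exp[(E_U−E_D)/(RT)].
(E_U−E_D)/(RT) = (39.2−75.1)×10³/(8.314×515) = -35900/4282 = -8.385.
k_D/k_U = (6.57×10^11/1.19×10^8)·exp(-8.385) = 5521 × 2.284×10^-4 = 1.26.

1.26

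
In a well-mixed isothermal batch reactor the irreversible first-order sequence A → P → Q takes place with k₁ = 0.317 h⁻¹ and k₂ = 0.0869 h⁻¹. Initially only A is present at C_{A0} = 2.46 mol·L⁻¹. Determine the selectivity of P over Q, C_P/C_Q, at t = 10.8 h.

The intermediate concentration in a first-order A→B→C sequence is C_P = k₁C_{A0}(e^(−k₁t) − e^(−k₂t))/(k₂−k₁).
e^(−k₁t) = e^(−0.317×10.8) = e^(−3.424) = 0.03259; e^(−k₂t) = e^(−0.9385) = 0.3912.
C_P = 0.317×2.46/(0.0869−0.317) × (0.03259−0.3912) = (-3.389)×(-0.3586) = 1.215 mol·L⁻¹.
C_A = C_{A0}e^(−k₁t) = 0.08018 mol·L⁻¹, so C_Q = C_{A0}−C_A−C_P = 1.164 mol·L⁻¹; C_P/C_Q = 1.04.

1.04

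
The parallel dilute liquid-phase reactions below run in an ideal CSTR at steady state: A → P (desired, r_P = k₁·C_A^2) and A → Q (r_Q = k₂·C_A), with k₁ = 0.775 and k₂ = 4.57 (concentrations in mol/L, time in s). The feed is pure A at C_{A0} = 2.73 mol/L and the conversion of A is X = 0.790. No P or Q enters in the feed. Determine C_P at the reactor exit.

Exit C_A = C_{A0}(1−X) = 2.73×0.210 = 0.5733 mol/L.
A CSTR operates uniformly at the exit composition, giving r_P = 0.2547 and r_Q = 2.620 (each k·C_A^n at C_A = 0.5733).
Fraction of consumed A going to P: r_P/(r_P+r_Q) = 0.08861.
C_P = 0.08861·C_{A0}·X = 0.08861×2.73×0.790 = 0.191 mol/L.

0.191 mol/L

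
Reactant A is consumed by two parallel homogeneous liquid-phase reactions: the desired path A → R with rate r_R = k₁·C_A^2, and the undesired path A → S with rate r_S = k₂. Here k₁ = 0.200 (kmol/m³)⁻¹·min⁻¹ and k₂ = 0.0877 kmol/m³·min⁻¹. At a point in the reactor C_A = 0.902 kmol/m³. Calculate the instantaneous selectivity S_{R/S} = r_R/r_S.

S_{R/S} = r_R/r_S = (k₁·C_A^2)/(k₂) = (k₁/k₂)·C_A^2.
= (0.200×0.9020^2) / (0.0877) = 0.1627/0.08770 = 1.86.

1.86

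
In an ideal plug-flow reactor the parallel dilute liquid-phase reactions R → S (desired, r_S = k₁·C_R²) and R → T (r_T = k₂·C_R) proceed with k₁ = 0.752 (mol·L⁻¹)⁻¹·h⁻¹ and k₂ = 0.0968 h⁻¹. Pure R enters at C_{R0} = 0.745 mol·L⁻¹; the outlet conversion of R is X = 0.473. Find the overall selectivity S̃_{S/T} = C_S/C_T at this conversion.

C_R = C_{R0}(1−X) = 0.3926 mol·L⁻¹.
Along a PFR/batch, dC_T/dC_R = −r_T/(r_S+r_T) = −k₂/(k₂+k₁·C_R).
Integrating from C_{R0} to C_R: C_T = (0.0968/0.752)·ln[(0.0968+0.752·0.745)/(0.0968+0.752·0.393)] = 0.1287·ln(0.6570/0.3920) = 0.06647 mol·L⁻¹.
Then C_S = (C_{R0}−C_R) − C_T = 0.3524 − 0.06647 = 0.2859 mol·L⁻¹.
S̃_{S/T} = C_S/C_T = 0.2859/0.06647 = 4.30.

4.30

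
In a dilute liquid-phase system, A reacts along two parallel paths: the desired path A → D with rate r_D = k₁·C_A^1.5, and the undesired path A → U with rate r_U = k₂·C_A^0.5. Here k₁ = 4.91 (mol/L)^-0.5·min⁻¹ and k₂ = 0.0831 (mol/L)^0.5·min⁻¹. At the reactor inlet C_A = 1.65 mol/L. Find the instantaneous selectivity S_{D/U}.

97.5

S_{D/U} = r_D/r_U = (k₁·C_A^1.5)/(k₂·C_A^0.5) = (k₁/k₂)·C_A.
= (4.91×1.650^1.5) / (0.0831×1.650^0.5) = 10.41/0.1067 = 97.5.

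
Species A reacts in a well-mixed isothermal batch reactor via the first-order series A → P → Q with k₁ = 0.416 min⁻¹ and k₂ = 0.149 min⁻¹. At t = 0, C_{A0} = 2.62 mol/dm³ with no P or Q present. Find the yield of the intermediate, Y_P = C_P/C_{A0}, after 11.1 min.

Solving the coupled first-order balances gives C_P(t) = [k₁/(k₂−k₁)]·C_{A0}·(e^(−k₁t) − e^(−k₂t)).
e^(−k₁t) = e^(−0.416×11.1) = e^(−4.618) = 0.009876; e^(−k₂t) = e^(−1.654) = 0.1913.
C_P = 0.416×2.62/(0.149−0.416) × (0.009876−0.1913) = (-4.082)×(-0.1814) = 0.7406 mol/dm³.
Y_P = C_P/C_{A0} = 0.7406/2.62 = 0.283.

0.283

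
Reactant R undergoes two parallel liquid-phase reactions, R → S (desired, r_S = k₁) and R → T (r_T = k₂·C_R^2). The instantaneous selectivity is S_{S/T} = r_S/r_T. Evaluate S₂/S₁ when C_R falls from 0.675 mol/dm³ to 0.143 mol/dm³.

S_{S/T} = (k₁/k₂)·C_R^-2, so S₂/S₁ = (C_{R,2}/C_{R,1})^-2.
= (0.143/0.675)^(-2) = (0.2119)^(-2) = 22.3.
Selectivity toward S rises as C_R falls — low-concentration operation is favoured.

22.3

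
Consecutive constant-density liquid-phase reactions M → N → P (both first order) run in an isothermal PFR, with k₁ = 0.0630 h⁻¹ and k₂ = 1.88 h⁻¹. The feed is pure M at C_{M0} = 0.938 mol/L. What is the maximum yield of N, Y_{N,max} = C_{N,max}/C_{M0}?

0.0298

For a first-order series the maximum intermediate yield is C_{N,max}/C_{M0} = (k₁/k₂)^[k₂/(k₂−k₁)].
= (0.0630/1.88)^(1.88/(1.88−0.0630)) = (0.03351)^(1.035) = 0.02979.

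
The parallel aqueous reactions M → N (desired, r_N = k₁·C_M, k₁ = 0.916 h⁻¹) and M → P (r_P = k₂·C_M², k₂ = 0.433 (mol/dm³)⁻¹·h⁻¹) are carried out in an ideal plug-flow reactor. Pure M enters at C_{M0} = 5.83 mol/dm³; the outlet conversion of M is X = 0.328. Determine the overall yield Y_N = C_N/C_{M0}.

C_M = C_{M0}(1−X) = 3.918 mol/dm³.
Along a PFR/batch, dC_N/dC_M = −r_N/(r_N+r_P) = −k₁/(k₁+k₂·C_M).
Integrating from C_{M0} to C_M: C_N = (0.916/0.433)·ln[(0.916+0.433·5.83)/(0.916+0.433·3.92)] = 2.115·ln(3.440/2.612) = 0.5824 mol/dm³.
Y_N = C_N/C_{M0} = 0.5824/5.83 = 0.0999.

0.0999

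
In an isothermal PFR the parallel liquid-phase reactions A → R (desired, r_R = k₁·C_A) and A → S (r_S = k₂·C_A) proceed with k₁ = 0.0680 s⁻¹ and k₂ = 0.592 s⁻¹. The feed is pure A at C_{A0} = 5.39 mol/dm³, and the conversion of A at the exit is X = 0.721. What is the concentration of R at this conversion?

C_A = C_{A0}(1−X) = 1.504 mol/dm³.
Both paths are first order in A, so the instantaneous fraction to R is constant: dC_R/d(−C_A) = k₁/(k₁+k₂) = 0.1030.
C_R = 0.1030·(C_{A0}−C_A) = 0.1030×3.886 = 0.400 mol/dm³.

0.400 mol/dm³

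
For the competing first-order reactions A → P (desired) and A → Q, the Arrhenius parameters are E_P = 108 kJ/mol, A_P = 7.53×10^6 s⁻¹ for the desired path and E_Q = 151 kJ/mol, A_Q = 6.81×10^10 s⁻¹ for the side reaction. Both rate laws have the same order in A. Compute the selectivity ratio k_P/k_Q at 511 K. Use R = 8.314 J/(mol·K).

k_P/k_Q = (A_P/A_Q)·exp[−(E_P−E_Q)/(RT)] = (A_P/A_Q)·exp[(E_Q−E_P)/(RT)].
(E_Q−E_P)/(RT) = (151−108)×10³/(8.314×511) = 43000/4248 = 10.12.
k_P/k_Q = (7.53×10^6/6.81×10^10)·exp(10.12) = 1.106×10^-4 × 24868 = 2.75.

2.75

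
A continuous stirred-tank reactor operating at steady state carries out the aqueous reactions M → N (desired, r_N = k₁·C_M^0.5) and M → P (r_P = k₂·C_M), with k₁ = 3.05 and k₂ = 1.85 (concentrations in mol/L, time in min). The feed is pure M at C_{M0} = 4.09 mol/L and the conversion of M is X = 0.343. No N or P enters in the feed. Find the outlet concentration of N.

0.703 mol/L

Exit C_M = C_{M0}(1−X) = 4.09×0.657 = 2.687 mol/L.
A CSTR operates uniformly at the exit composition, giving r_N = 5.000 and r_P = 4.971 (each k·C_M^n at C_M = 2.687).
Fraction of consumed M going to N: r_N/(r_N+r_P) = 0.5014.
C_N = 0.5014·C_{M0}·X = 0.5014×4.09×0.343 = 0.703 mol/L.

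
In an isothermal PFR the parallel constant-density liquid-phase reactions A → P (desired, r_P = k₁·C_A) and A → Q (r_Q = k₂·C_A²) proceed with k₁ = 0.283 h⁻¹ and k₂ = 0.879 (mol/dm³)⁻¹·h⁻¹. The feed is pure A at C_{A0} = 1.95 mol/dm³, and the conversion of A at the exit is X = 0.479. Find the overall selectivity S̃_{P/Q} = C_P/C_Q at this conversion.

0.223

C_A = C_{A0}(1−X) = 1.016 mol/dm³.
Along a PFR/batch, dC_P/dC_A = −r_P/(r_P+r_Q) = −k₁/(k₁+k₂·C_A).
Integrating from C_{A0} to C_A: C_P = (0.283/0.879)·ln[(0.283+0.879·1.95)/(0.283+0.879·1.02)] = 0.3220·ln(1.997/1.176) = 0.1705 mol/dm³.
C_Q = (C_{A0}−C_A)−C_P = 0.7636 mol/dm³; S̃_{P/Q} = 0.1705/0.7636 = 0.223.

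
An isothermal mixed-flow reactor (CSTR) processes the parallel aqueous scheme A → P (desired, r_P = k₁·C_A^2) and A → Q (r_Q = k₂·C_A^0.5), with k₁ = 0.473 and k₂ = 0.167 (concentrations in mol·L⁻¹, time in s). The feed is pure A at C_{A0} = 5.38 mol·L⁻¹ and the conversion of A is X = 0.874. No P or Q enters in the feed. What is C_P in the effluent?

Exit C_A = C_{A0}(1−X) = 5.38×0.126 = 0.6779 mol·L⁻¹.
A CSTR operates uniformly at the exit composition, giving r_P = 0.2174 and r_Q = 0.1375 (each k·C_A^n at C_A = 0.6779).
Fraction of consumed A going to P: r_P/(r_P+r_Q) = 0.6125.
C_P = 0.6125·C_{A0}·X = 0.6125×5.38×0.874 = 2.88 mol·L⁻¹.

2.88 mol·L⁻¹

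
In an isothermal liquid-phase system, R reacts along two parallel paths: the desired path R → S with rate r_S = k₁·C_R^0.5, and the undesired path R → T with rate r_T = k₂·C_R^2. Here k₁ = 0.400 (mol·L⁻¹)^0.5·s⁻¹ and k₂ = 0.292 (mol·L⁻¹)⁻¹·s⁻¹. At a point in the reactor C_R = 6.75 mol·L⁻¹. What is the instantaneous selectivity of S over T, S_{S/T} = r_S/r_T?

0.0781

S_{S/T} = r_S/r_T = (k₁·C_R^0.5)/(k₂·C_R^2) = (k₁/k₂)·C_R^-1.5.
= (0.400×6.750^0.5) / (0.292×6.750^2) = 1.039/13.30 = 0.0781.
The undesired path is higher order in R, so low C_R (CSTR or dilute feed) favours S.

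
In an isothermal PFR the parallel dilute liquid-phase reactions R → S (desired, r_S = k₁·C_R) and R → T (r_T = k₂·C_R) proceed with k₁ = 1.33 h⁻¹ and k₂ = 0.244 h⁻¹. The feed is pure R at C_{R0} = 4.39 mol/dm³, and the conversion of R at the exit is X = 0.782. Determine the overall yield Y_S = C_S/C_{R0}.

C_R = C_{R0}(1−X) = 0.9570 mol/dm³.
Both paths are first order in R, so the instantaneous fraction to S is constant: dC_S/d(−C_R) = k₁/(k₁+k₂) = 0.8450.
C_S = 0.8450·(C_{R0}−C_R) = 0.8450×3.433 = 2.90 mol/dm³.
Y_S = C_S/C_{R0} = 2.901/4.39 = 0.661.

0.661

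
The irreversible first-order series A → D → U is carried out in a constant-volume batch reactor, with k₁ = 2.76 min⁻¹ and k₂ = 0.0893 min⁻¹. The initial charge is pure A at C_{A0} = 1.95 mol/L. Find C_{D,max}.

1.74 mol/L

Evaluating C_D at t_opt = ln(k₂/k₁)/(k₂−k₁) gives C_{D,max}/C_{A0} = (k₁/k₂)^[k₂/(k₂−k₁)].
= (2.76/0.0893)^(0.0893/(0.0893−2.76)) = (30.91)^(-0.03344) = 0.8916.
C_{D,max} = 0.8916×1.95 = 1.74 mol/L.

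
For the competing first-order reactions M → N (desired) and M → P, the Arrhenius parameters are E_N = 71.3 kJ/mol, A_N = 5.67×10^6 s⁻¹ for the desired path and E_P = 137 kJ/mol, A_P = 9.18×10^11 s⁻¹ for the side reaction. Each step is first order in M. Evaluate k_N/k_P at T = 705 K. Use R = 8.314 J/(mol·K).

With equal orders, S_{N/P} = k_N/k_P = (A_N/A_P)·exp[(E_P−E_N)/(RT)].
(E_P−E_N)/(RT) = (137−71.3)×10³/(8.314×705) = 65700/5861 = 11.21.
k_N/k_P = (5.67×10^6/9.18×10^11)·exp(11.21) = 6.176×10^-6 × 73790 = 0.456.

0.456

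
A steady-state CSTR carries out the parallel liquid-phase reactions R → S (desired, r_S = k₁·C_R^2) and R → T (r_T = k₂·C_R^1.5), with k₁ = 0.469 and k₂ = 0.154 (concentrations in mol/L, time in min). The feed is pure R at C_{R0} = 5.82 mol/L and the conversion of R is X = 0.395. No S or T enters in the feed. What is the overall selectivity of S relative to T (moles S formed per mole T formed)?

5.71

Exit C_R = C_{R0}(1−X) = 5.82×0.605 = 3.521 mol/L.
In a CSTR the entire volume is at exit conditions, so r_S = 0.469×3.521^2 = 5.815 and r_T = 0.154×3.521^1.5 = 1.018.
Overall selectivity = C_S/C_T = r_Sτ/(r_Tτ) = r_S/r_T = 5.71.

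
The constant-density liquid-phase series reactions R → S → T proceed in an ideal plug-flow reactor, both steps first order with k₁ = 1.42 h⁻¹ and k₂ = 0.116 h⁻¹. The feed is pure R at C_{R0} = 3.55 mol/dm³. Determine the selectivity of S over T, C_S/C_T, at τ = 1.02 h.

For first-order series with pure R initially, C_S(τ) = k₁C_{R0}/(k₂−k₁)·(e^(−k₁τ) − e^(−k₂τ)).
e^(−k₁τ) = e^(−1.42×1.02) = e^(−1.448) = 0.2349; e^(−k₂τ) = e^(−0.1183) = 0.8884.
C_S = 1.42×3.55/(0.116−1.42) × (0.2349−0.8884) = (-3.866)×(-0.6535) = 2.526 mol/dm³.
C_R = C_{R0}e^(−k₁τ) = 0.8341 mol/dm³, so C_T = C_{R0}−C_R−C_S = 0.1898 mol/dm³; C_S/C_T = 13.3.

13.3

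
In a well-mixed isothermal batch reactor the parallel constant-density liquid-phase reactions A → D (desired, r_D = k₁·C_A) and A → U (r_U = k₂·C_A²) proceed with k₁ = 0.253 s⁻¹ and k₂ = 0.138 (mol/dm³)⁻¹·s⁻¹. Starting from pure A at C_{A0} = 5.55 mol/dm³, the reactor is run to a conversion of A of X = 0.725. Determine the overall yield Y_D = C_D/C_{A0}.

0.260

C_A = C_{A0}(1−X) = 1.526 mol/dm³.
Along a PFR/batch, dC_D/dC_A = −r_D/(r_D+r_U) = −k₁/(k₁+k₂·C_A).
Integrating from C_{A0} to C_A: C_D = (0.253/0.138)·ln[(0.253+0.138·5.55)/(0.253+0.138·1.53)] = 1.833·ln(1.019/0.4636) = 1.444 mol/dm³.
Y_D = C_D/C_{A0} = 1.444/5.55 = 0.260.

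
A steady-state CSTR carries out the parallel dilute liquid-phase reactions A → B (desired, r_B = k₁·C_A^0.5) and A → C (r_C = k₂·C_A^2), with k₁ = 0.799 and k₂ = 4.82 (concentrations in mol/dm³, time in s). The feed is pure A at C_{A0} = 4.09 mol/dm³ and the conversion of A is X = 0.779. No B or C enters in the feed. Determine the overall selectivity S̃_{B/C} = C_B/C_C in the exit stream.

Exit C_A = C_{A0}(1−X) = 4.09×0.221 = 0.9039 mol/dm³.
A CSTR operates uniformly at the exit composition, giving r_B = 0.7596 and r_C = 3.938 (each k·C_A^n at C_A = 0.9039).
Overall selectivity = C_B/C_C = r_Bτ/(r_Cτ) = r_B/r_C = 0.193.

0.193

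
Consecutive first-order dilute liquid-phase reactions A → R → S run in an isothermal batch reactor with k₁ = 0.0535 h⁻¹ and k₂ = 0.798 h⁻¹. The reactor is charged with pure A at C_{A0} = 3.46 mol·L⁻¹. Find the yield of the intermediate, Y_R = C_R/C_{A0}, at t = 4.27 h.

The intermediate concentration in a first-order A→B→C sequence is C_R = k₁C_{A0}(e^(−k₁t) − e^(−k₂t))/(k₂−k₁).
e^(−k₁t) = e^(−0.0535×4.27) = e^(−0.2284) = 0.7958; e^(−k₂t) = e^(−3.407) = 0.03313.
C_R = 0.0535×3.46/(0.798−0.0535) × (0.7958−0.03313) = 0.2486×0.7626 = 0.1896 mol·L⁻¹.
Y_R = C_R/C_{A0} = 0.1896/3.46 = 0.0548.

0.0548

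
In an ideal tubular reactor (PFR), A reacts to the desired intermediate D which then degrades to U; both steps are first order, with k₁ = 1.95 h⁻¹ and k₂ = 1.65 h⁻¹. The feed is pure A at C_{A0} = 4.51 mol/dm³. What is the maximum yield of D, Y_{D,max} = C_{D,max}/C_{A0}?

For a first-order series the maximum intermediate yield is C_{D,max}/C_{A0} = (k₁/k₂)^[k₂/(k₂−k₁)].
= (1.95/1.65)^(1.65/(1.65−1.95)) = (1.182)^(-5.500) = 0.3990.

0.399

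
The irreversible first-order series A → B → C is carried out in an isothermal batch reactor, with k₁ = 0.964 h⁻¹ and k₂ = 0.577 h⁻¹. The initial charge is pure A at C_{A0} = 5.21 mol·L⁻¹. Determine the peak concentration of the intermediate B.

Evaluating C_B at t_opt = ln(k₂/k₁)/(k₂−k₁) gives C_{B,max}/C_{A0} = (k₁/k₂)^[k₂/(k₂−k₁)].
= (0.964/0.577)^(0.577/(0.577−0.964)) = (1.671)^(-1.491) = 0.4652.
C_{B,max} = 0.4652×5.21 = 2.42 mol·L⁻¹.

2.42 mol·L⁻¹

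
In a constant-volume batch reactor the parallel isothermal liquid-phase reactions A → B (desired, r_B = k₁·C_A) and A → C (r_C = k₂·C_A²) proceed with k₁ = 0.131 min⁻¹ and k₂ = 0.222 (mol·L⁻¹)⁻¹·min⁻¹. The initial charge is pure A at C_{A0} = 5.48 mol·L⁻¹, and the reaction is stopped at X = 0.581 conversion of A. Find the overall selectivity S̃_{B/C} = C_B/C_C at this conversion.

0.160

C_A = C_{A0}(1−X) = 2.296 mol·L⁻¹.
Along a PFR/batch, dC_B/dC_A = −r_B/(r_B+r_C) = −k₁/(k₁+k₂·C_A).
Integrating from C_{A0} to C_A: C_B = (0.131/0.222)·ln[(0.131+0.222·5.48)/(0.131+0.222·2.30)] = 0.5901·ln(1.348/0.6407) = 0.4387 mol·L⁻¹.
C_C = (C_{A0}−C_A)−C_B = 2.745 mol·L⁻¹; S̃_{B/C} = 0.4387/2.745 = 0.160.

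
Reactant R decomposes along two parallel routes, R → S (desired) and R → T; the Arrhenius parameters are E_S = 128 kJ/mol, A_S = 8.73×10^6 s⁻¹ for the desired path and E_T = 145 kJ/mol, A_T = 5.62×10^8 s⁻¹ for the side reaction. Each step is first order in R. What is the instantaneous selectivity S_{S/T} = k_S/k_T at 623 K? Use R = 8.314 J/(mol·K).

Since both paths have the same order in R, the concentration cancels and S_{S/T} = k_S/k_T = (A_S/A_T)·exp[(E_T−E_S)/(RT)].
(E_T−E_S)/(RT) = (145−128)×10³/(8.314×623) = 17000/5180 = 3.282.
k_S/k_T = (8.73×10^6/5.62×10^8)·exp(3.282) = 0.01553 × 26.63 = 0.414.
Since E_S < E_T, lowering the temperature improves selectivity toward S.

0.414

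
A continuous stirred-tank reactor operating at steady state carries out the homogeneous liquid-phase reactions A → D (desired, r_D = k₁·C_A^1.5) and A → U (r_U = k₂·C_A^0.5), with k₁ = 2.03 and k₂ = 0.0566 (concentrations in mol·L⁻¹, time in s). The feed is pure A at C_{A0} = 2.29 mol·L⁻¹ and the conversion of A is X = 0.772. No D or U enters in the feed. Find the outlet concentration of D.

1.68 mol·L⁻¹

Exit C_A = C_{A0}(1−X) = 2.29×0.228 = 0.5221 mol·L⁻¹.
Rates in a CSTR are evaluated at the outlet concentration: r_D = 2.03×0.5221^1.5 = 0.7659, r_U = 0.0566×0.5221^0.5 = 0.04090.
Fraction of consumed A going to D: r_D/(r_D+r_U) = 0.9493.
C_D = 0.9493·C_{A0}·X = 0.9493×2.29×0.772 = 1.68 mol·L⁻¹.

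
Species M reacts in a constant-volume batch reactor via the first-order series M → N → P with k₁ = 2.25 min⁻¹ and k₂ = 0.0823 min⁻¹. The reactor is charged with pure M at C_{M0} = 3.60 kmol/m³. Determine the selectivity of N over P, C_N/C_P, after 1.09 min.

For first-order series with pure M initially, C_N(t) = k₁C_{M0}/(k₂−k₁)·(e^(−k₁t) − e^(−k₂t)).
e^(−k₁t) = e^(−2.25×1.09) = e^(−2.453) = 0.08608; e^(−k₂t) = e^(−0.08971) = 0.9142.
C_N = 2.25×3.60/(0.0823−2.25) × (0.08608−0.9142) = (-3.737)×(-0.8281) = 3.094 kmol/m³.
C_M = C_{M0}e^(−k₁t) = 0.3099 kmol/m³, so C_P = C_{M0}−C_M−C_N = 0.1957 kmol/m³; C_N/C_P = 15.8.

15.8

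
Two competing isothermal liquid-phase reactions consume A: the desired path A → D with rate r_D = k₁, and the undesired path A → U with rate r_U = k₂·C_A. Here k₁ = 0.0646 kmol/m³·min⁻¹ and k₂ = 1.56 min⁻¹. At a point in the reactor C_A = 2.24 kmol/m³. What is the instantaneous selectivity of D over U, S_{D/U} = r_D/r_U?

0.0185

S_{D/U} = r_D/r_U = (k₁)/(k₂·C_A) = (k₁/k₂)·C_A⁻¹.
= (0.0646) / (1.56×2.240) = 0.06460/3.494 = 0.0185.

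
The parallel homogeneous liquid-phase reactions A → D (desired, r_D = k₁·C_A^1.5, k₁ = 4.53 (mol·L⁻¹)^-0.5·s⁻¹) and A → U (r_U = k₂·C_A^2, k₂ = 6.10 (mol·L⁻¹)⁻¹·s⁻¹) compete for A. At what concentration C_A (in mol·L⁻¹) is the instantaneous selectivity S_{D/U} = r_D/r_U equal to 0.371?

S_{D/U} = (k₁/k₂)·C_A^-0.5 ⇒ C_A = (S·k₂/k₁)^(-2).
= (0.371×6.10/4.53)^(-2) = (0.4996)^(-2) = 4.01 mol·L⁻¹.

4.01 mol·L⁻¹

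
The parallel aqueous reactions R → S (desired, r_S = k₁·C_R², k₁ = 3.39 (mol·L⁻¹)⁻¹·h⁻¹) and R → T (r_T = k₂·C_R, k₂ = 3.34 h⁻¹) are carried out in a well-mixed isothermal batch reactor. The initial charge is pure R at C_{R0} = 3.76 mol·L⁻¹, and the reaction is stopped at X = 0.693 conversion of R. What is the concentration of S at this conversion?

1.82 mol·L⁻¹

C_R = C_{R0}(1−X) = 1.154 mol·L⁻¹.
Along a PFR/batch, dC_T/dC_R = −r_T/(r_S+r_T) = −k₂/(k₂+k₁·C_R).
Integrating from C_{R0} to C_R: C_T = (3.34/3.39)·ln[(3.34+3.39·3.76)/(3.34+3.39·1.15)] = 0.9853·ln(16.09/7.253) = 0.7848 mol·L⁻¹.
Then C_S = (C_{R0}−C_R) − C_T = 2.606 − 0.7848 = 1.821 mol·L⁻¹.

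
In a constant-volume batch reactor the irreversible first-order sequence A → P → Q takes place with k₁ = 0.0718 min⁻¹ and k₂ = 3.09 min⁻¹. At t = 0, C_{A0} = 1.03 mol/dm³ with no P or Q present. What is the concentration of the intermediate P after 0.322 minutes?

The intermediate concentration in a first-order A→B→C sequence is C_P = k₁C_{A0}(e^(−k₁t) − e^(−k₂t))/(k₂−k₁).
e^(−k₁t) = e^(−0.0718×0.322) = e^(−0.02312) = 0.9771; e^(−k₂t) = e^(−0.9950) = 0.3697.
C_P = 0.0718×1.03/(3.09−0.0718) × (0.9771−0.3697) = 0.02450×0.6074 = 0.01488 mol/dm³.

0.0149 mol/dm³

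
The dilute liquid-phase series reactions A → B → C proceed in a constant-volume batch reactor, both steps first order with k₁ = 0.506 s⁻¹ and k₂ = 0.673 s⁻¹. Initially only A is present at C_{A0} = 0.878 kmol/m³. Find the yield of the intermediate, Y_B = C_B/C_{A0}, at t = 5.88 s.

Solving the coupled first-order balances gives C_B(t) = [k₁/(k₂−k₁)]·C_{A0}·(e^(−k₁t) − e^(−k₂t)).
e^(−k₁t) = e^(−0.506×5.88) = e^(−2.975) = 0.05103; e^(−k₂t) = e^(−3.957) = 0.01912.
C_B = 0.506×0.878/(0.673−0.506) × (0.05103−0.01912) = 2.660×0.03192 = 0.08491 kmol/m³.
Y_B = C_B/C_{A0} = 0.08491/0.878 = 0.0967.

0.0967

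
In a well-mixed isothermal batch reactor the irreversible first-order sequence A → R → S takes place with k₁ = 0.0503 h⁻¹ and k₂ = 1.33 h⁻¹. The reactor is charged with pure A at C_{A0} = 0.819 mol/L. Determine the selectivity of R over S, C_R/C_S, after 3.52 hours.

0.251

Solving the coupled first-order balances gives C_R(t) = [k₁/(k₂−k₁)]·C_{A0}·(e^(−k₁t) − e^(−k₂t)).
e^(−k₁t) = e^(−0.0503×3.52) = e^(−0.1771) = 0.8377; e^(−k₂t) = e^(−4.682) = 0.009264.
C_R = 0.0503×0.819/(1.33−0.0503) × (0.8377−0.009264) = 0.03219×0.8285 = 0.02667 mol/L.
C_A = C_{A0}e^(−k₁t) = 0.6861 mol/L, so C_S = C_{A0}−C_A−C_R = 0.1062 mol/L; C_R/C_S = 0.251.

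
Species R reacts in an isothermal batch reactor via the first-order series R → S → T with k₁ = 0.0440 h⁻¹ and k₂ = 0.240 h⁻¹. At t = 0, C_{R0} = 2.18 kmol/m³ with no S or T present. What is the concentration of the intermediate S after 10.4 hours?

For first-order series with pure R initially, C_S(t) = k₁C_{R0}/(k₂−k₁)·(e^(−k₁t) − e^(−k₂t)).
e^(−k₁t) = e^(−0.0440×10.4) = e^(−0.4576) = 0.6328; e^(−k₂t) = e^(−2.496) = 0.08241.
C_S = 0.0440×2.18/(0.240−0.0440) × (0.6328−0.08241) = 0.4894×0.5504 = 0.2694 kmol/m³.

0.269 kmol/m³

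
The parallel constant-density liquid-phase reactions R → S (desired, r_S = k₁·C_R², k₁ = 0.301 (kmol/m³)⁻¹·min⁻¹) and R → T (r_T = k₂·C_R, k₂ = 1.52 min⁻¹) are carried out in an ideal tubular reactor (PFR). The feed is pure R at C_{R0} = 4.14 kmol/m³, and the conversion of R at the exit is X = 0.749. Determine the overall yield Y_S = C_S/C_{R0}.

0.247

C_R = C_{R0}(1−X) = 1.039 kmol/m³.
Along a PFR/batch, dC_T/dC_R = −r_T/(r_S+r_T) = −k₂/(k₂+k₁·C_R).
Integrating from C_{R0} to C_R: C_T = (1.52/0.301)·ln[(1.52+0.301·4.14)/(1.52+0.301·1.04)] = 5.050·ln(2.766/1.833) = 2.079 kmol/m³.
Then C_S = (C_{R0}−C_R) − C_T = 3.101 − 2.079 = 1.022 kmol/m³.
Y_S = C_S/C_{R0} = 1.022/4.14 = 0.247.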